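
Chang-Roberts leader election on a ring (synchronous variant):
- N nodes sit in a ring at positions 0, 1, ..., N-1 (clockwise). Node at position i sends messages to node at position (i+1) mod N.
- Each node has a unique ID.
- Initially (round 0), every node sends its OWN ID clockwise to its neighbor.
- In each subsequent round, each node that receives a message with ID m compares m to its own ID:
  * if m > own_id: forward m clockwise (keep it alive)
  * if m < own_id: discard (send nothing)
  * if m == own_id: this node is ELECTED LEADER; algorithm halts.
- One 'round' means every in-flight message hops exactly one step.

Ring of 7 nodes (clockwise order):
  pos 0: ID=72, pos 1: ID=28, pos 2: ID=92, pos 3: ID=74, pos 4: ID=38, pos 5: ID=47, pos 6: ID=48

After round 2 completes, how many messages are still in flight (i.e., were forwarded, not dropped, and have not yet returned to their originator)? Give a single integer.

Round 1: pos1(id28) recv 72: fwd; pos2(id92) recv 28: drop; pos3(id74) recv 92: fwd; pos4(id38) recv 74: fwd; pos5(id47) recv 38: drop; pos6(id48) recv 47: drop; pos0(id72) recv 48: drop
Round 2: pos2(id92) recv 72: drop; pos4(id38) recv 92: fwd; pos5(id47) recv 74: fwd
After round 2: 2 messages still in flight

Answer: 2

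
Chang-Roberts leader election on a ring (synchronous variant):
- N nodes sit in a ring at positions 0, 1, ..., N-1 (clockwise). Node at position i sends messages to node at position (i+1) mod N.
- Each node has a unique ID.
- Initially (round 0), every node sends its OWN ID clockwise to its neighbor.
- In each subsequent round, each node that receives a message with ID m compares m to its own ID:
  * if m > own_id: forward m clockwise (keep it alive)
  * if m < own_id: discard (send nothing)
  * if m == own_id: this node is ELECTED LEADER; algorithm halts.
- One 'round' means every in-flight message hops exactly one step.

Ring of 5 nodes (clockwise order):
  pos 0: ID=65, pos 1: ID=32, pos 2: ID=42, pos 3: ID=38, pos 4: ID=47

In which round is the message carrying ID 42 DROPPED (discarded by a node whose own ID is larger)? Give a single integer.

Round 1: pos1(id32) recv 65: fwd; pos2(id42) recv 32: drop; pos3(id38) recv 42: fwd; pos4(id47) recv 38: drop; pos0(id65) recv 47: drop
Round 2: pos2(id42) recv 65: fwd; pos4(id47) recv 42: drop
Round 3: pos3(id38) recv 65: fwd
Round 4: pos4(id47) recv 65: fwd
Round 5: pos0(id65) recv 65: ELECTED
Message ID 42 originates at pos 2; dropped at pos 4 in round 2

Answer: 2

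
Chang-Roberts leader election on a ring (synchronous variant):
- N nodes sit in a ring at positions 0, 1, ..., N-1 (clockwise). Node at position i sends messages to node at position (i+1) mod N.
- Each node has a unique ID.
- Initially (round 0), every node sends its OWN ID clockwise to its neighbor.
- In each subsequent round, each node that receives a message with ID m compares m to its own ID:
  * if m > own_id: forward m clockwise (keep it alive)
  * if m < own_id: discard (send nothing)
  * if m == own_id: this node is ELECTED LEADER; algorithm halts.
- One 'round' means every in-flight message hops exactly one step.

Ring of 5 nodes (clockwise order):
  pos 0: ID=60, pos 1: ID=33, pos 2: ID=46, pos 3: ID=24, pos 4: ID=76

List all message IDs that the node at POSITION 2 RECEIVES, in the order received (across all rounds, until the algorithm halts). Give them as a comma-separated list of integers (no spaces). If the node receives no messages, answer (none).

Round 1: pos1(id33) recv 60: fwd; pos2(id46) recv 33: drop; pos3(id24) recv 46: fwd; pos4(id76) recv 24: drop; pos0(id60) recv 76: fwd
Round 2: pos2(id46) recv 60: fwd; pos4(id76) recv 46: drop; pos1(id33) recv 76: fwd
Round 3: pos3(id24) recv 60: fwd; pos2(id46) recv 76: fwd
Round 4: pos4(id76) recv 60: drop; pos3(id24) recv 76: fwd
Round 5: pos4(id76) recv 76: ELECTED

Answer: 33,60,76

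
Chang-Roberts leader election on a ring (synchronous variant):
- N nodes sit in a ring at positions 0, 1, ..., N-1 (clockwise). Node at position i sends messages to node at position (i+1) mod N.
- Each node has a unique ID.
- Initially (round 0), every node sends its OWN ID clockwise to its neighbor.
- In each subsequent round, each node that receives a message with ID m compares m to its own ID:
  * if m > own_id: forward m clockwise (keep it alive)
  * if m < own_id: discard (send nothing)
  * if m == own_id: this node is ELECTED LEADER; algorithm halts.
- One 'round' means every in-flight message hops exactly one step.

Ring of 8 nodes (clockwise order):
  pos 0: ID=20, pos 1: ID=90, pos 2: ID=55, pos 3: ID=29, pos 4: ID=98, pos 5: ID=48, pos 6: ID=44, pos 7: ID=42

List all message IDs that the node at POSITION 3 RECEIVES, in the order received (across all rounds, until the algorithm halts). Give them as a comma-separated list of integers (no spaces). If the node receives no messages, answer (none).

Round 1: pos1(id90) recv 20: drop; pos2(id55) recv 90: fwd; pos3(id29) recv 55: fwd; pos4(id98) recv 29: drop; pos5(id48) recv 98: fwd; pos6(id44) recv 48: fwd; pos7(id42) recv 44: fwd; pos0(id20) recv 42: fwd
Round 2: pos3(id29) recv 90: fwd; pos4(id98) recv 55: drop; pos6(id44) recv 98: fwd; pos7(id42) recv 48: fwd; pos0(id20) recv 44: fwd; pos1(id90) recv 42: drop
Round 3: pos4(id98) recv 90: drop; pos7(id42) recv 98: fwd; pos0(id20) recv 48: fwd; pos1(id90) recv 44: drop
Round 4: pos0(id20) recv 98: fwd; pos1(id90) recv 48: drop
Round 5: pos1(id90) recv 98: fwd
Round 6: pos2(id55) recv 98: fwd
Round 7: pos3(id29) recv 98: fwd
Round 8: pos4(id98) recv 98: ELECTED

Answer: 55,90,98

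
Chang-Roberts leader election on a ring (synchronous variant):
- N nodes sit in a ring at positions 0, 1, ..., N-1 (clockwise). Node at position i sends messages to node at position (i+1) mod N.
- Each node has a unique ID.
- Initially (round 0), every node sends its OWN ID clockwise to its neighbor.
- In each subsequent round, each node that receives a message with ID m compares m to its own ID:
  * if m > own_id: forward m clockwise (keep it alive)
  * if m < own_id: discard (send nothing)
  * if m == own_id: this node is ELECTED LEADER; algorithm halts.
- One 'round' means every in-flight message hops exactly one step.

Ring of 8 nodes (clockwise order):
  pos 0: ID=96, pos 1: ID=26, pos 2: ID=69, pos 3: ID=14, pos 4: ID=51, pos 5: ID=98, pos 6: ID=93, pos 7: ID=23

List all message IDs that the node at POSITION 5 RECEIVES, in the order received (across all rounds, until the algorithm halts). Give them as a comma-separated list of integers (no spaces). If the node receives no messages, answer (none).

Answer: 51,69,96,98

Derivation:
Round 1: pos1(id26) recv 96: fwd; pos2(id69) recv 26: drop; pos3(id14) recv 69: fwd; pos4(id51) recv 14: drop; pos5(id98) recv 51: drop; pos6(id93) recv 98: fwd; pos7(id23) recv 93: fwd; pos0(id96) recv 23: drop
Round 2: pos2(id69) recv 96: fwd; pos4(id51) recv 69: fwd; pos7(id23) recv 98: fwd; pos0(id96) recv 93: drop
Round 3: pos3(id14) recv 96: fwd; pos5(id98) recv 69: drop; pos0(id96) recv 98: fwd
Round 4: pos4(id51) recv 96: fwd; pos1(id26) recv 98: fwd
Round 5: pos5(id98) recv 96: drop; pos2(id69) recv 98: fwd
Round 6: pos3(id14) recv 98: fwd
Round 7: pos4(id51) recv 98: fwd
Round 8: pos5(id98) recv 98: ELECTED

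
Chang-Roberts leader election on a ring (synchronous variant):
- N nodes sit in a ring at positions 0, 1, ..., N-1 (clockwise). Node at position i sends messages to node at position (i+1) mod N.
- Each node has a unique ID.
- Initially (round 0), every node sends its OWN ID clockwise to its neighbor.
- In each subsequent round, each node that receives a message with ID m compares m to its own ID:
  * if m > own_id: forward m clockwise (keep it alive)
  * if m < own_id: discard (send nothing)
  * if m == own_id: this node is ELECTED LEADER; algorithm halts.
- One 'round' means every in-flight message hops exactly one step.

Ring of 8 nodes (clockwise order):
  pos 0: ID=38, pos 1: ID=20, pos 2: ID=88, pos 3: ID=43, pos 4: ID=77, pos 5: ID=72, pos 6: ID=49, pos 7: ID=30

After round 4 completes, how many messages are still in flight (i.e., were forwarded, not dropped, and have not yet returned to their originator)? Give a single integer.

Round 1: pos1(id20) recv 38: fwd; pos2(id88) recv 20: drop; pos3(id43) recv 88: fwd; pos4(id77) recv 43: drop; pos5(id72) recv 77: fwd; pos6(id49) recv 72: fwd; pos7(id30) recv 49: fwd; pos0(id38) recv 30: drop
Round 2: pos2(id88) recv 38: drop; pos4(id77) recv 88: fwd; pos6(id49) recv 77: fwd; pos7(id30) recv 72: fwd; pos0(id38) recv 49: fwd
Round 3: pos5(id72) recv 88: fwd; pos7(id30) recv 77: fwd; pos0(id38) recv 72: fwd; pos1(id20) recv 49: fwd
Round 4: pos6(id49) recv 88: fwd; pos0(id38) recv 77: fwd; pos1(id20) recv 72: fwd; pos2(id88) recv 49: drop
After round 4: 3 messages still in flight

Answer: 3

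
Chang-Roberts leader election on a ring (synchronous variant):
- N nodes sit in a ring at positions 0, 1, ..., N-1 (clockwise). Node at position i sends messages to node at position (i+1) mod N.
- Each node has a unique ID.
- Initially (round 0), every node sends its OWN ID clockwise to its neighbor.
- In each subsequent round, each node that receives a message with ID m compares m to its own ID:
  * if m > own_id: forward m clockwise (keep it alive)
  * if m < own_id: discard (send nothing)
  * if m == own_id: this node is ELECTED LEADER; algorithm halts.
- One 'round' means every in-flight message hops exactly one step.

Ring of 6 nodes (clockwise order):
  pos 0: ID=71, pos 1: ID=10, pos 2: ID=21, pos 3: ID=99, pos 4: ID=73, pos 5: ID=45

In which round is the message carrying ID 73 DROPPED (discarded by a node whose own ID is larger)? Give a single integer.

Round 1: pos1(id10) recv 71: fwd; pos2(id21) recv 10: drop; pos3(id99) recv 21: drop; pos4(id73) recv 99: fwd; pos5(id45) recv 73: fwd; pos0(id71) recv 45: drop
Round 2: pos2(id21) recv 71: fwd; pos5(id45) recv 99: fwd; pos0(id71) recv 73: fwd
Round 3: pos3(id99) recv 71: drop; pos0(id71) recv 99: fwd; pos1(id10) recv 73: fwd
Round 4: pos1(id10) recv 99: fwd; pos2(id21) recv 73: fwd
Round 5: pos2(id21) recv 99: fwd; pos3(id99) recv 73: drop
Round 6: pos3(id99) recv 99: ELECTED
Message ID 73 originates at pos 4; dropped at pos 3 in round 5

Answer: 5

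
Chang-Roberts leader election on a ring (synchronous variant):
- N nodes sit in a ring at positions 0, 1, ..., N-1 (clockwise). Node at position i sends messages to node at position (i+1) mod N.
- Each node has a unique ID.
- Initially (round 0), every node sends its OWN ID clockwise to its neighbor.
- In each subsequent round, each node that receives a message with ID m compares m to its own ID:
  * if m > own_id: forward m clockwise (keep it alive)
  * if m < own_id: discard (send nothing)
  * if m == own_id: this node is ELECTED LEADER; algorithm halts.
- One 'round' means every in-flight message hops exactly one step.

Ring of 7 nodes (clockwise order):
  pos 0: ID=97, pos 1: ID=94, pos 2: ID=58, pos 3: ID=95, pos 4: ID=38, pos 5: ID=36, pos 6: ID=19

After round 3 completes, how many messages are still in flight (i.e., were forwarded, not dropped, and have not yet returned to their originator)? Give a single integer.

Round 1: pos1(id94) recv 97: fwd; pos2(id58) recv 94: fwd; pos3(id95) recv 58: drop; pos4(id38) recv 95: fwd; pos5(id36) recv 38: fwd; pos6(id19) recv 36: fwd; pos0(id97) recv 19: drop
Round 2: pos2(id58) recv 97: fwd; pos3(id95) recv 94: drop; pos5(id36) recv 95: fwd; pos6(id19) recv 38: fwd; pos0(id97) recv 36: drop
Round 3: pos3(id95) recv 97: fwd; pos6(id19) recv 95: fwd; pos0(id97) recv 38: drop
After round 3: 2 messages still in flight

Answer: 2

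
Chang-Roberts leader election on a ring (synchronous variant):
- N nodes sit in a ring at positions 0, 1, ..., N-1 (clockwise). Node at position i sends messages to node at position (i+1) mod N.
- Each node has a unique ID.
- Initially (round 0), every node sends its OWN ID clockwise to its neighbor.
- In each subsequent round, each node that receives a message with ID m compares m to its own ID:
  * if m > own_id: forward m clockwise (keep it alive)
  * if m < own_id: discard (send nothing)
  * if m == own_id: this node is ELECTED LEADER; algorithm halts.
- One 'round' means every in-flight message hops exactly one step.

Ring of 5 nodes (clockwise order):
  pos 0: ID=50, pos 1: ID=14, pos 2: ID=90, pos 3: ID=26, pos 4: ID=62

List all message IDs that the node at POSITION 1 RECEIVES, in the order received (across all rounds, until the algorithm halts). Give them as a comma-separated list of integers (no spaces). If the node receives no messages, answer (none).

Answer: 50,62,90

Derivation:
Round 1: pos1(id14) recv 50: fwd; pos2(id90) recv 14: drop; pos3(id26) recv 90: fwd; pos4(id62) recv 26: drop; pos0(id50) recv 62: fwd
Round 2: pos2(id90) recv 50: drop; pos4(id62) recv 90: fwd; pos1(id14) recv 62: fwd
Round 3: pos0(id50) recv 90: fwd; pos2(id90) recv 62: drop
Round 4: pos1(id14) recv 90: fwd
Round 5: pos2(id90) recv 90: ELECTED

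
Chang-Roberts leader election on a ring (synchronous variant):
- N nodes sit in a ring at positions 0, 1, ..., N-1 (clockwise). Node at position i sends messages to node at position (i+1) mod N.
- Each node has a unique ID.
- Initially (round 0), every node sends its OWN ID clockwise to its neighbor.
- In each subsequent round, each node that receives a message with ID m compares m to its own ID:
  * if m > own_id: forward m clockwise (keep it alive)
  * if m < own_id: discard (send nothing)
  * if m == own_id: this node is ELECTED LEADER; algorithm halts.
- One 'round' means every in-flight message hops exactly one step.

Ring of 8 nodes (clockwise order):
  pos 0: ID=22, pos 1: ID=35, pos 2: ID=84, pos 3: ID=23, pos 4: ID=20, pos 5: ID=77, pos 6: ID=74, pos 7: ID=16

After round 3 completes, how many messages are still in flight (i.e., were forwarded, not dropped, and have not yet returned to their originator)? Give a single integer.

Round 1: pos1(id35) recv 22: drop; pos2(id84) recv 35: drop; pos3(id23) recv 84: fwd; pos4(id20) recv 23: fwd; pos5(id77) recv 20: drop; pos6(id74) recv 77: fwd; pos7(id16) recv 74: fwd; pos0(id22) recv 16: drop
Round 2: pos4(id20) recv 84: fwd; pos5(id77) recv 23: drop; pos7(id16) recv 77: fwd; pos0(id22) recv 74: fwd
Round 3: pos5(id77) recv 84: fwd; pos0(id22) recv 77: fwd; pos1(id35) recv 74: fwd
After round 3: 3 messages still in flight

Answer: 3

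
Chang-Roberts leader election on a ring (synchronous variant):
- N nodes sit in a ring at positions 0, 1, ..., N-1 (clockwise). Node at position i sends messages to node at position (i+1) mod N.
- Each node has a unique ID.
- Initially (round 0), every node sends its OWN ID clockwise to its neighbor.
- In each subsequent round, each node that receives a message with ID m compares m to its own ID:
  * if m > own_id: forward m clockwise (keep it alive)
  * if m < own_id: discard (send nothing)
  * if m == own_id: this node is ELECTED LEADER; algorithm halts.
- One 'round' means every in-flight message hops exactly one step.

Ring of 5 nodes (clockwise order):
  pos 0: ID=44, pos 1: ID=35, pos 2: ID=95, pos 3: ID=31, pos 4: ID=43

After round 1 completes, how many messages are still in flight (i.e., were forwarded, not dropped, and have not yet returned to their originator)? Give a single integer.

Answer: 2

Derivation:
Round 1: pos1(id35) recv 44: fwd; pos2(id95) recv 35: drop; pos3(id31) recv 95: fwd; pos4(id43) recv 31: drop; pos0(id44) recv 43: drop
After round 1: 2 messages still in flight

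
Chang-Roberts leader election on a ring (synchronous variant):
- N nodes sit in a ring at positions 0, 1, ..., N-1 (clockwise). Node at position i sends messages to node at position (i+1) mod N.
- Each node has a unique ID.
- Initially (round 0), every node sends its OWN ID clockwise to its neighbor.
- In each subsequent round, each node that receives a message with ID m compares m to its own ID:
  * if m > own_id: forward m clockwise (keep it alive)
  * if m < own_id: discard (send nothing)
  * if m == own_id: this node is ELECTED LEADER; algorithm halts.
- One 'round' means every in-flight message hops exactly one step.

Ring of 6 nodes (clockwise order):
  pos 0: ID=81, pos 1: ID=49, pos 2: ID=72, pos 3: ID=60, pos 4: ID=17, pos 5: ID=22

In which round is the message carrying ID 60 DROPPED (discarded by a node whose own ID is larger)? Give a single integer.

Round 1: pos1(id49) recv 81: fwd; pos2(id72) recv 49: drop; pos3(id60) recv 72: fwd; pos4(id17) recv 60: fwd; pos5(id22) recv 17: drop; pos0(id81) recv 22: drop
Round 2: pos2(id72) recv 81: fwd; pos4(id17) recv 72: fwd; pos5(id22) recv 60: fwd
Round 3: pos3(id60) recv 81: fwd; pos5(id22) recv 72: fwd; pos0(id81) recv 60: drop
Round 4: pos4(id17) recv 81: fwd; pos0(id81) recv 72: drop
Round 5: pos5(id22) recv 81: fwd
Round 6: pos0(id81) recv 81: ELECTED
Message ID 60 originates at pos 3; dropped at pos 0 in round 3

Answer: 3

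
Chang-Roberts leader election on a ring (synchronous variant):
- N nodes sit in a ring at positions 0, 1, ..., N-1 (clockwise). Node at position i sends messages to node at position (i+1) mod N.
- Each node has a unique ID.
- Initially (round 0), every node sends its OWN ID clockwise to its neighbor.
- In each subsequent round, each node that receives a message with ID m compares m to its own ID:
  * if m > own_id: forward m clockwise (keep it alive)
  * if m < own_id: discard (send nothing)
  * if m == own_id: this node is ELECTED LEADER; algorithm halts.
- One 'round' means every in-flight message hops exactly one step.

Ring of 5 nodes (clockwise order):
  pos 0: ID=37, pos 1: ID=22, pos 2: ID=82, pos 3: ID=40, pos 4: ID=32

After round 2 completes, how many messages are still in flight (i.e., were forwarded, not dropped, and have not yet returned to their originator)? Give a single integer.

Answer: 2

Derivation:
Round 1: pos1(id22) recv 37: fwd; pos2(id82) recv 22: drop; pos3(id40) recv 82: fwd; pos4(id32) recv 40: fwd; pos0(id37) recv 32: drop
Round 2: pos2(id82) recv 37: drop; pos4(id32) recv 82: fwd; pos0(id37) recv 40: fwd
After round 2: 2 messages still in flight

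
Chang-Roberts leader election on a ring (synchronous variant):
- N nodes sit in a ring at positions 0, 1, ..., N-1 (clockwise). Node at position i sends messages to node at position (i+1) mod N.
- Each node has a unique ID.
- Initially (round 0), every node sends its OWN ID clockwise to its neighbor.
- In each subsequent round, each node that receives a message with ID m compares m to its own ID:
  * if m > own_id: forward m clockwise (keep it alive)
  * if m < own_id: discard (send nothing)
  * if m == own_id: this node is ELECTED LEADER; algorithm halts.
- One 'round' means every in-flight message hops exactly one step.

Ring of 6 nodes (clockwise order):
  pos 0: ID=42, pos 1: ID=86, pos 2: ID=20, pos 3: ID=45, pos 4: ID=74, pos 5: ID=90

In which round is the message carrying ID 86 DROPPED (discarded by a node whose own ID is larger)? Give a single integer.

Round 1: pos1(id86) recv 42: drop; pos2(id20) recv 86: fwd; pos3(id45) recv 20: drop; pos4(id74) recv 45: drop; pos5(id90) recv 74: drop; pos0(id42) recv 90: fwd
Round 2: pos3(id45) recv 86: fwd; pos1(id86) recv 90: fwd
Round 3: pos4(id74) recv 86: fwd; pos2(id20) recv 90: fwd
Round 4: pos5(id90) recv 86: drop; pos3(id45) recv 90: fwd
Round 5: pos4(id74) recv 90: fwd
Round 6: pos5(id90) recv 90: ELECTED
Message ID 86 originates at pos 1; dropped at pos 5 in round 4

Answer: 4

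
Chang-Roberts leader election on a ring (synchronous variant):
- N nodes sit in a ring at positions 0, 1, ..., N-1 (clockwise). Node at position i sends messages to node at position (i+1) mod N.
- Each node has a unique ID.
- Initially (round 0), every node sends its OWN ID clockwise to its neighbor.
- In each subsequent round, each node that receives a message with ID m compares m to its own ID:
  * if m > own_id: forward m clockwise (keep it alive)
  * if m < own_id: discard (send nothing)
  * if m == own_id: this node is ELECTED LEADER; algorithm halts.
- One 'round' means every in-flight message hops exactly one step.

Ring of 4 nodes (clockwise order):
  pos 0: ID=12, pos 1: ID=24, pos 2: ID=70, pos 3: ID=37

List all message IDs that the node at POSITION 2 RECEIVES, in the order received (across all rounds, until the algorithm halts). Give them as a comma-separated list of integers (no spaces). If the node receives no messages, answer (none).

Round 1: pos1(id24) recv 12: drop; pos2(id70) recv 24: drop; pos3(id37) recv 70: fwd; pos0(id12) recv 37: fwd
Round 2: pos0(id12) recv 70: fwd; pos1(id24) recv 37: fwd
Round 3: pos1(id24) recv 70: fwd; pos2(id70) recv 37: drop
Round 4: pos2(id70) recv 70: ELECTED

Answer: 24,37,70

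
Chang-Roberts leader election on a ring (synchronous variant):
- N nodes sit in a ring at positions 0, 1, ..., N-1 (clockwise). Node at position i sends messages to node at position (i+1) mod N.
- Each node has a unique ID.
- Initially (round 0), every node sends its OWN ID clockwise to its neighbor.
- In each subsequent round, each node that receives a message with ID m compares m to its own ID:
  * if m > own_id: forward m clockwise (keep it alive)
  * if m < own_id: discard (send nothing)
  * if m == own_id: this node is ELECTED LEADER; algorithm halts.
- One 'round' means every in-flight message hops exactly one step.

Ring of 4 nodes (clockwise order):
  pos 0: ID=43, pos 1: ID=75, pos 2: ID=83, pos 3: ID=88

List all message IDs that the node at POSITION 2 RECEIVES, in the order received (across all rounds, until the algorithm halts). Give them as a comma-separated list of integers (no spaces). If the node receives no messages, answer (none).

Round 1: pos1(id75) recv 43: drop; pos2(id83) recv 75: drop; pos3(id88) recv 83: drop; pos0(id43) recv 88: fwd
Round 2: pos1(id75) recv 88: fwd
Round 3: pos2(id83) recv 88: fwd
Round 4: pos3(id88) recv 88: ELECTED

Answer: 75,88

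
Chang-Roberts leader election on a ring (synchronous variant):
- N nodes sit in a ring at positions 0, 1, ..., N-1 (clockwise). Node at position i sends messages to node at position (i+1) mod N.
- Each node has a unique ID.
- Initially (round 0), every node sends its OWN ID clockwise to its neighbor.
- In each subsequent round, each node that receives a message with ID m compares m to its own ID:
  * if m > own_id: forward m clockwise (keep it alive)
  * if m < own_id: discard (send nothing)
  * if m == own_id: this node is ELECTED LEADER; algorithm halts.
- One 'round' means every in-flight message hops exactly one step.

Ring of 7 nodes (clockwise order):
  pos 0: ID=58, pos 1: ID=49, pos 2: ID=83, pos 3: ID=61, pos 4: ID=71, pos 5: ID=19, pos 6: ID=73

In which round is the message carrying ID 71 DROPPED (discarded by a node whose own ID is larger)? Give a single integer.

Answer: 2

Derivation:
Round 1: pos1(id49) recv 58: fwd; pos2(id83) recv 49: drop; pos3(id61) recv 83: fwd; pos4(id71) recv 61: drop; pos5(id19) recv 71: fwd; pos6(id73) recv 19: drop; pos0(id58) recv 73: fwd
Round 2: pos2(id83) recv 58: drop; pos4(id71) recv 83: fwd; pos6(id73) recv 71: drop; pos1(id49) recv 73: fwd
Round 3: pos5(id19) recv 83: fwd; pos2(id83) recv 73: drop
Round 4: pos6(id73) recv 83: fwd
Round 5: pos0(id58) recv 83: fwd
Round 6: pos1(id49) recv 83: fwd
Round 7: pos2(id83) recv 83: ELECTED
Message ID 71 originates at pos 4; dropped at pos 6 in round 2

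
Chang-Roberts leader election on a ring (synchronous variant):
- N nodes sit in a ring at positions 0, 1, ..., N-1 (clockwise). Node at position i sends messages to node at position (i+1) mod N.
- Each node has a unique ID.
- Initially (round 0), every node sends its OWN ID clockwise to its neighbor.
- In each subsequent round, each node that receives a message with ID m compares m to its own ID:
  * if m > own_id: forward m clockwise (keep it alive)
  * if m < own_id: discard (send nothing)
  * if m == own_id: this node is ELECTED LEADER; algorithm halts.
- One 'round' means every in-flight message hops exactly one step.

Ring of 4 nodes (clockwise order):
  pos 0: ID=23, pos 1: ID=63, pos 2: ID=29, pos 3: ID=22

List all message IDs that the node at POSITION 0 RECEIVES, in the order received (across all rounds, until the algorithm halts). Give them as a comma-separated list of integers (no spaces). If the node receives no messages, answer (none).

Round 1: pos1(id63) recv 23: drop; pos2(id29) recv 63: fwd; pos3(id22) recv 29: fwd; pos0(id23) recv 22: drop
Round 2: pos3(id22) recv 63: fwd; pos0(id23) recv 29: fwd
Round 3: pos0(id23) recv 63: fwd; pos1(id63) recv 29: drop
Round 4: pos1(id63) recv 63: ELECTED

Answer: 22,29,63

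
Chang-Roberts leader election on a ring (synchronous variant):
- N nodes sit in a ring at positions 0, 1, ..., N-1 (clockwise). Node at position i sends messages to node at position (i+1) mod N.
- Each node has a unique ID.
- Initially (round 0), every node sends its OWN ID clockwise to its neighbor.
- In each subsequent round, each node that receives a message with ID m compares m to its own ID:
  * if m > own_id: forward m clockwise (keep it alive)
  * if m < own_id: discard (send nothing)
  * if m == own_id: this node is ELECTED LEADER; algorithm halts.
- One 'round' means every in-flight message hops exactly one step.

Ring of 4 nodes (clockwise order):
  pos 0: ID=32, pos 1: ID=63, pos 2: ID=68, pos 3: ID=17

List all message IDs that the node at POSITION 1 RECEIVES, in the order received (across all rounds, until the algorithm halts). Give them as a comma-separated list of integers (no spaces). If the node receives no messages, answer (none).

Round 1: pos1(id63) recv 32: drop; pos2(id68) recv 63: drop; pos3(id17) recv 68: fwd; pos0(id32) recv 17: drop
Round 2: pos0(id32) recv 68: fwd
Round 3: pos1(id63) recv 68: fwd
Round 4: pos2(id68) recv 68: ELECTED

Answer: 32,68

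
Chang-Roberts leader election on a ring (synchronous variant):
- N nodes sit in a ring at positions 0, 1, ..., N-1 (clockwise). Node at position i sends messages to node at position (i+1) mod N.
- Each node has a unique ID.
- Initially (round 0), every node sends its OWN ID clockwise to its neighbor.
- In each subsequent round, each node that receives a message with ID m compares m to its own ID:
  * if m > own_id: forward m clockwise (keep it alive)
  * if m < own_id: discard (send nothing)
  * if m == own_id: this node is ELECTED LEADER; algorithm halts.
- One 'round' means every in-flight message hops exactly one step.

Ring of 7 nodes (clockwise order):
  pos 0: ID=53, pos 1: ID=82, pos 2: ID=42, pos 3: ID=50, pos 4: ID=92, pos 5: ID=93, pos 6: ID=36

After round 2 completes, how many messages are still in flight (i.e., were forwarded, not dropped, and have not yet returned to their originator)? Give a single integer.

Round 1: pos1(id82) recv 53: drop; pos2(id42) recv 82: fwd; pos3(id50) recv 42: drop; pos4(id92) recv 50: drop; pos5(id93) recv 92: drop; pos6(id36) recv 93: fwd; pos0(id53) recv 36: drop
Round 2: pos3(id50) recv 82: fwd; pos0(id53) recv 93: fwd
After round 2: 2 messages still in flight

Answer: 2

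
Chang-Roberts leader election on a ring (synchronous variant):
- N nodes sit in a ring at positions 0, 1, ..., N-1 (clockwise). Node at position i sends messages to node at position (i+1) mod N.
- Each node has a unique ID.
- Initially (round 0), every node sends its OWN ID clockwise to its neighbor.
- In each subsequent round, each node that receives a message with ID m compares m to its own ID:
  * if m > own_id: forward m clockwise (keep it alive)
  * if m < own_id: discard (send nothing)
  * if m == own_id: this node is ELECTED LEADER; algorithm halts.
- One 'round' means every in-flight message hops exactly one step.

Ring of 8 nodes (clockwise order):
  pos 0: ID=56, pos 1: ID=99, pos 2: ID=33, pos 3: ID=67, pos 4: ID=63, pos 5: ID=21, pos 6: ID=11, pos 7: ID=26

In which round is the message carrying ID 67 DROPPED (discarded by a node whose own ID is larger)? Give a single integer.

Round 1: pos1(id99) recv 56: drop; pos2(id33) recv 99: fwd; pos3(id67) recv 33: drop; pos4(id63) recv 67: fwd; pos5(id21) recv 63: fwd; pos6(id11) recv 21: fwd; pos7(id26) recv 11: drop; pos0(id56) recv 26: drop
Round 2: pos3(id67) recv 99: fwd; pos5(id21) recv 67: fwd; pos6(id11) recv 63: fwd; pos7(id26) recv 21: drop
Round 3: pos4(id63) recv 99: fwd; pos6(id11) recv 67: fwd; pos7(id26) recv 63: fwd
Round 4: pos5(id21) recv 99: fwd; pos7(id26) recv 67: fwd; pos0(id56) recv 63: fwd
Round 5: pos6(id11) recv 99: fwd; pos0(id56) recv 67: fwd; pos1(id99) recv 63: drop
Round 6: pos7(id26) recv 99: fwd; pos1(id99) recv 67: drop
Round 7: pos0(id56) recv 99: fwd
Round 8: pos1(id99) recv 99: ELECTED
Message ID 67 originates at pos 3; dropped at pos 1 in round 6

Answer: 6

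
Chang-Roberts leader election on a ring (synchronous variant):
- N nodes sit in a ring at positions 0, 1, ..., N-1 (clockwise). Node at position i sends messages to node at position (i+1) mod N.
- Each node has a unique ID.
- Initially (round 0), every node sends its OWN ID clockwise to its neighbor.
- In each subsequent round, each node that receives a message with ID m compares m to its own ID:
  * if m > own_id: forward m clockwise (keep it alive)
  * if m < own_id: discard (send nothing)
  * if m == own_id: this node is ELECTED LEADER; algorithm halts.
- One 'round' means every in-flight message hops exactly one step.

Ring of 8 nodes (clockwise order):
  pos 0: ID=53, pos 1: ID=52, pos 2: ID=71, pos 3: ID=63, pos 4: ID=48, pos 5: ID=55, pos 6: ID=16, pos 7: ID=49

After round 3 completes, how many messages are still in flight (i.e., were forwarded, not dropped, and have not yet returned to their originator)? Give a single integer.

Answer: 3

Derivation:
Round 1: pos1(id52) recv 53: fwd; pos2(id71) recv 52: drop; pos3(id63) recv 71: fwd; pos4(id48) recv 63: fwd; pos5(id55) recv 48: drop; pos6(id16) recv 55: fwd; pos7(id49) recv 16: drop; pos0(id53) recv 49: drop
Round 2: pos2(id71) recv 53: drop; pos4(id48) recv 71: fwd; pos5(id55) recv 63: fwd; pos7(id49) recv 55: fwd
Round 3: pos5(id55) recv 71: fwd; pos6(id16) recv 63: fwd; pos0(id53) recv 55: fwd
After round 3: 3 messages still in flight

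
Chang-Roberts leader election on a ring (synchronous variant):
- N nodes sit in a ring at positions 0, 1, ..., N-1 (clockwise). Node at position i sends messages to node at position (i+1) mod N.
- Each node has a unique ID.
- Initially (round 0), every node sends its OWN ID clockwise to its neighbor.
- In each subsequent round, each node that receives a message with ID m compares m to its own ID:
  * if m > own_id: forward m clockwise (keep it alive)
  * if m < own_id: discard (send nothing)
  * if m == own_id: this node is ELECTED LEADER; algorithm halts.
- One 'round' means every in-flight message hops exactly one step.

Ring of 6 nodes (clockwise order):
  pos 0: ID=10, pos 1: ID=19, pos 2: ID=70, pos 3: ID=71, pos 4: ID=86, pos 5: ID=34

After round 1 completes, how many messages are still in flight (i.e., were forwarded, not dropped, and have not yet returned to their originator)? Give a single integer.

Round 1: pos1(id19) recv 10: drop; pos2(id70) recv 19: drop; pos3(id71) recv 70: drop; pos4(id86) recv 71: drop; pos5(id34) recv 86: fwd; pos0(id10) recv 34: fwd
After round 1: 2 messages still in flight

Answer: 2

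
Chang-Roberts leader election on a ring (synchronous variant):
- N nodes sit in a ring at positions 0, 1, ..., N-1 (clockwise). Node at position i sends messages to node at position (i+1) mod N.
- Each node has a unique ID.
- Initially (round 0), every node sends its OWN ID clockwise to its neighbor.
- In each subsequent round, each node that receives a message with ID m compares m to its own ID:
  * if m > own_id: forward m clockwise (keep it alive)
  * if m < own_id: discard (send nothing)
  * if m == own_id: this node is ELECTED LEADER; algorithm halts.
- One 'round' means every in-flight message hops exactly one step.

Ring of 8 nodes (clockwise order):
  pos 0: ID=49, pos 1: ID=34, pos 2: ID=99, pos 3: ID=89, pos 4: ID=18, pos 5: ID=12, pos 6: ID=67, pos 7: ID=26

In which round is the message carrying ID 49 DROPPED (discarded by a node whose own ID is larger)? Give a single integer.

Answer: 2

Derivation:
Round 1: pos1(id34) recv 49: fwd; pos2(id99) recv 34: drop; pos3(id89) recv 99: fwd; pos4(id18) recv 89: fwd; pos5(id12) recv 18: fwd; pos6(id67) recv 12: drop; pos7(id26) recv 67: fwd; pos0(id49) recv 26: drop
Round 2: pos2(id99) recv 49: drop; pos4(id18) recv 99: fwd; pos5(id12) recv 89: fwd; pos6(id67) recv 18: drop; pos0(id49) recv 67: fwd
Round 3: pos5(id12) recv 99: fwd; pos6(id67) recv 89: fwd; pos1(id34) recv 67: fwd
Round 4: pos6(id67) recv 99: fwd; pos7(id26) recv 89: fwd; pos2(id99) recv 67: drop
Round 5: pos7(id26) recv 99: fwd; pos0(id49) recv 89: fwd
Round 6: pos0(id49) recv 99: fwd; pos1(id34) recv 89: fwd
Round 7: pos1(id34) recv 99: fwd; pos2(id99) recv 89: drop
Round 8: pos2(id99) recv 99: ELECTED
Message ID 49 originates at pos 0; dropped at pos 2 in round 2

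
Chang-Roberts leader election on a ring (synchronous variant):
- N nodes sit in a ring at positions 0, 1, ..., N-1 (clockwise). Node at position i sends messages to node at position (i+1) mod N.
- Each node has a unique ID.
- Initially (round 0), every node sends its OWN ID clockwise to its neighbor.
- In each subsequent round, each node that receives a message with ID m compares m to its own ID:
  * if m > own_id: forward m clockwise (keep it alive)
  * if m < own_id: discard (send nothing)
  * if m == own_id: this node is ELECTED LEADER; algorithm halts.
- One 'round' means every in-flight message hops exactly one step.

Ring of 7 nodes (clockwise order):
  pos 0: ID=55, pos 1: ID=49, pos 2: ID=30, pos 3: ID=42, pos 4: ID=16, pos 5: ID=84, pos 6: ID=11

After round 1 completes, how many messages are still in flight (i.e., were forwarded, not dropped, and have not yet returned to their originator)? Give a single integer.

Round 1: pos1(id49) recv 55: fwd; pos2(id30) recv 49: fwd; pos3(id42) recv 30: drop; pos4(id16) recv 42: fwd; pos5(id84) recv 16: drop; pos6(id11) recv 84: fwd; pos0(id55) recv 11: drop
After round 1: 4 messages still in flight

Answer: 4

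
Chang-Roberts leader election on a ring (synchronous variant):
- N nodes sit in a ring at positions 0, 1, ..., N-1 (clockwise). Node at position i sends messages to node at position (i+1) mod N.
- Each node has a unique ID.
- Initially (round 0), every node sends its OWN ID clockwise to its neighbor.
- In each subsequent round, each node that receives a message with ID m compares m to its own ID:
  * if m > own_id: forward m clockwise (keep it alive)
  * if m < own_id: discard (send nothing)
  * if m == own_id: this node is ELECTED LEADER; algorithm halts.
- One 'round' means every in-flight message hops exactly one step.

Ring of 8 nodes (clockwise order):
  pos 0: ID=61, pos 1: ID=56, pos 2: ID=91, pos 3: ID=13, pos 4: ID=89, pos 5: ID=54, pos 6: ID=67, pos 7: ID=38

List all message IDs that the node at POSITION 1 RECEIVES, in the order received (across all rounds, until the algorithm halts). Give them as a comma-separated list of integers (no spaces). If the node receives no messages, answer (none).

Round 1: pos1(id56) recv 61: fwd; pos2(id91) recv 56: drop; pos3(id13) recv 91: fwd; pos4(id89) recv 13: drop; pos5(id54) recv 89: fwd; pos6(id67) recv 54: drop; pos7(id38) recv 67: fwd; pos0(id61) recv 38: drop
Round 2: pos2(id91) recv 61: drop; pos4(id89) recv 91: fwd; pos6(id67) recv 89: fwd; pos0(id61) recv 67: fwd
Round 3: pos5(id54) recv 91: fwd; pos7(id38) recv 89: fwd; pos1(id56) recv 67: fwd
Round 4: pos6(id67) recv 91: fwd; pos0(id61) recv 89: fwd; pos2(id91) recv 67: drop
Round 5: pos7(id38) recv 91: fwd; pos1(id56) recv 89: fwd
Round 6: pos0(id61) recv 91: fwd; pos2(id91) recv 89: drop
Round 7: pos1(id56) recv 91: fwd
Round 8: pos2(id91) recv 91: ELECTED

Answer: 61,67,89,91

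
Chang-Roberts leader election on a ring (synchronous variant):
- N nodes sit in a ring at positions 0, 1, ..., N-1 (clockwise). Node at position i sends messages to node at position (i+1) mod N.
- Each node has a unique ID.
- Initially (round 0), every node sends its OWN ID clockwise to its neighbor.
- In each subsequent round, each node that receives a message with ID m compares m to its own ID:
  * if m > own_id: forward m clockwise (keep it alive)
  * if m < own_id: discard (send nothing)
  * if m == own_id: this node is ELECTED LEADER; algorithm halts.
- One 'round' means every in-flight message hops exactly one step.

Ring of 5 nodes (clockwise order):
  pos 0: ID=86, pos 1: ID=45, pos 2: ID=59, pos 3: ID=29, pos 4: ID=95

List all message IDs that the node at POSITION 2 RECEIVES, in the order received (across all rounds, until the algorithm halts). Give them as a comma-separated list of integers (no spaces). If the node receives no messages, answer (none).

Answer: 45,86,95

Derivation:
Round 1: pos1(id45) recv 86: fwd; pos2(id59) recv 45: drop; pos3(id29) recv 59: fwd; pos4(id95) recv 29: drop; pos0(id86) recv 95: fwd
Round 2: pos2(id59) recv 86: fwd; pos4(id95) recv 59: drop; pos1(id45) recv 95: fwd
Round 3: pos3(id29) recv 86: fwd; pos2(id59) recv 95: fwd
Round 4: pos4(id95) recv 86: drop; pos3(id29) recv 95: fwd
Round 5: pos4(id95) recv 95: ELECTED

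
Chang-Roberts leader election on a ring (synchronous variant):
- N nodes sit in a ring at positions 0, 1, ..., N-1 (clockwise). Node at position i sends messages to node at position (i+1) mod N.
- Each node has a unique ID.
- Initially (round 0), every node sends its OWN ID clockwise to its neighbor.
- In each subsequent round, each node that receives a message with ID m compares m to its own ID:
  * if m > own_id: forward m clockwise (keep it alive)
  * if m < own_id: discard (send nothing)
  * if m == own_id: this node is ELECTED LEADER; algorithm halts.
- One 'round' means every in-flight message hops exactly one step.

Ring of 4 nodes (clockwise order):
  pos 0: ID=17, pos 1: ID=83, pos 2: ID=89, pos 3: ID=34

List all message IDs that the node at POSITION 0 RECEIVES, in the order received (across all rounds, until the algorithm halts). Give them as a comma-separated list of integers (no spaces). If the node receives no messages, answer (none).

Answer: 34,89

Derivation:
Round 1: pos1(id83) recv 17: drop; pos2(id89) recv 83: drop; pos3(id34) recv 89: fwd; pos0(id17) recv 34: fwd
Round 2: pos0(id17) recv 89: fwd; pos1(id83) recv 34: drop
Round 3: pos1(id83) recv 89: fwd
Round 4: pos2(id89) recv 89: ELECTED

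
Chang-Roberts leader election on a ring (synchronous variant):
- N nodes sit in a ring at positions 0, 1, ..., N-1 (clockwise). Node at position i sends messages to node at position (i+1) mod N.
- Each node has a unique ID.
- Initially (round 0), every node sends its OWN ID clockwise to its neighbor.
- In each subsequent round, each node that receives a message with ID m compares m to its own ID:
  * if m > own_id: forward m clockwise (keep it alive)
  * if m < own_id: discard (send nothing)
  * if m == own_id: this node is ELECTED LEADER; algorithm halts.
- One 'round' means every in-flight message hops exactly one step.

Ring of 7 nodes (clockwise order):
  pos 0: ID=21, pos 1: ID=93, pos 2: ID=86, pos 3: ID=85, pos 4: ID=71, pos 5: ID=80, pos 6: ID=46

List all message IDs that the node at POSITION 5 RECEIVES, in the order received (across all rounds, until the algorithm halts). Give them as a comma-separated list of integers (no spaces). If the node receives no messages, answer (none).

Answer: 71,85,86,93

Derivation:
Round 1: pos1(id93) recv 21: drop; pos2(id86) recv 93: fwd; pos3(id85) recv 86: fwd; pos4(id71) recv 85: fwd; pos5(id80) recv 71: drop; pos6(id46) recv 80: fwd; pos0(id21) recv 46: fwd
Round 2: pos3(id85) recv 93: fwd; pos4(id71) recv 86: fwd; pos5(id80) recv 85: fwd; pos0(id21) recv 80: fwd; pos1(id93) recv 46: drop
Round 3: pos4(id71) recv 93: fwd; pos5(id80) recv 86: fwd; pos6(id46) recv 85: fwd; pos1(id93) recv 80: drop
Round 4: pos5(id80) recv 93: fwd; pos6(id46) recv 86: fwd; pos0(id21) recv 85: fwd
Round 5: pos6(id46) recv 93: fwd; pos0(id21) recv 86: fwd; pos1(id93) recv 85: drop
Round 6: pos0(id21) recv 93: fwd; pos1(id93) recv 86: drop
Round 7: pos1(id93) recv 93: ELECTED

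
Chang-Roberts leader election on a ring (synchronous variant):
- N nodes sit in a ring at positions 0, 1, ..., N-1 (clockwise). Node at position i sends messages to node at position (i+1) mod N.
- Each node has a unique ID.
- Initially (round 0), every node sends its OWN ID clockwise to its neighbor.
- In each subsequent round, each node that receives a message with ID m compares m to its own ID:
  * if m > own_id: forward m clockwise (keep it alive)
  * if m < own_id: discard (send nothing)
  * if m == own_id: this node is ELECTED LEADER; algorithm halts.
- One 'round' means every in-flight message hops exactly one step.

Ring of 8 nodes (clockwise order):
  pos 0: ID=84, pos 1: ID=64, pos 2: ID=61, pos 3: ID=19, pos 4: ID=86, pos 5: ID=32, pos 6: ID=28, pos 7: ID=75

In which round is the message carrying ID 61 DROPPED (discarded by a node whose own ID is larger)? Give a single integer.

Round 1: pos1(id64) recv 84: fwd; pos2(id61) recv 64: fwd; pos3(id19) recv 61: fwd; pos4(id86) recv 19: drop; pos5(id32) recv 86: fwd; pos6(id28) recv 32: fwd; pos7(id75) recv 28: drop; pos0(id84) recv 75: drop
Round 2: pos2(id61) recv 84: fwd; pos3(id19) recv 64: fwd; pos4(id86) recv 61: drop; pos6(id28) recv 86: fwd; pos7(id75) recv 32: drop
Round 3: pos3(id19) recv 84: fwd; pos4(id86) recv 64: drop; pos7(id75) recv 86: fwd
Round 4: pos4(id86) recv 84: drop; pos0(id84) recv 86: fwd
Round 5: pos1(id64) recv 86: fwd
Round 6: pos2(id61) recv 86: fwd
Round 7: pos3(id19) recv 86: fwd
Round 8: pos4(id86) recv 86: ELECTED
Message ID 61 originates at pos 2; dropped at pos 4 in round 2

Answer: 2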